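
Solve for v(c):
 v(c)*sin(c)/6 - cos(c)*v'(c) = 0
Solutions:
 v(c) = C1/cos(c)^(1/6)


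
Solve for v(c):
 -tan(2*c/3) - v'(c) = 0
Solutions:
 v(c) = C1 + 3*log(cos(2*c/3))/2


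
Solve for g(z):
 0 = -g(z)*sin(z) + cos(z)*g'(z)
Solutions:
 g(z) = C1/cos(z)


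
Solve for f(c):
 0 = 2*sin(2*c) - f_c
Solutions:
 f(c) = C1 - cos(2*c)


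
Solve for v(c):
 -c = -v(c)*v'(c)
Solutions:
 v(c) = -sqrt(C1 + c^2)
 v(c) = sqrt(C1 + c^2)


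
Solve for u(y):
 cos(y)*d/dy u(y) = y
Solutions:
 u(y) = C1 + Integral(y/cos(y), y)


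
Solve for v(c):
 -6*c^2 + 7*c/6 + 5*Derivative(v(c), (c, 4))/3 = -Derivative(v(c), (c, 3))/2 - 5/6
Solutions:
 v(c) = C1 + C2*c + C3*c^2 + C4*exp(-3*c/10) + c^5/5 - 247*c^4/72 + 2455*c^3/54


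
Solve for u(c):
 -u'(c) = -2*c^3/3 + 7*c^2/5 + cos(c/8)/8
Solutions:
 u(c) = C1 + c^4/6 - 7*c^3/15 - sin(c/8)


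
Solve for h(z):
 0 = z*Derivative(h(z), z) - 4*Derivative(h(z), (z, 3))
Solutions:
 h(z) = C1 + Integral(C2*airyai(2^(1/3)*z/2) + C3*airybi(2^(1/3)*z/2), z)


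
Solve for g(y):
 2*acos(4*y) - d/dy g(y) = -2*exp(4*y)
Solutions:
 g(y) = C1 + 2*y*acos(4*y) - sqrt(1 - 16*y^2)/2 + exp(4*y)/2


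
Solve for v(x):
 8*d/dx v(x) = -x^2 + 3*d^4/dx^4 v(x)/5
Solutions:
 v(x) = C1 + C4*exp(2*3^(2/3)*5^(1/3)*x/3) - x^3/24 + (C2*sin(3^(1/6)*5^(1/3)*x) + C3*cos(3^(1/6)*5^(1/3)*x))*exp(-3^(2/3)*5^(1/3)*x/3)


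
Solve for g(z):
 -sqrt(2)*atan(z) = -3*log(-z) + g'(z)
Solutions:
 g(z) = C1 + 3*z*log(-z) - 3*z - sqrt(2)*(z*atan(z) - log(z^2 + 1)/2)


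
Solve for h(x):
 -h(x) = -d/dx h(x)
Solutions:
 h(x) = C1*exp(x)


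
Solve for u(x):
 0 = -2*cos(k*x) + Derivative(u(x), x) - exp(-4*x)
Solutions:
 u(x) = C1 - exp(-4*x)/4 + 2*sin(k*x)/k


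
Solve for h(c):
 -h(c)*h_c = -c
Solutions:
 h(c) = -sqrt(C1 + c^2)
 h(c) = sqrt(C1 + c^2)


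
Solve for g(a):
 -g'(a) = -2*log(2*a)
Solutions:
 g(a) = C1 + 2*a*log(a) - 2*a + a*log(4)


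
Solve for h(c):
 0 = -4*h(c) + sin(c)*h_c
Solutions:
 h(c) = C1*(cos(c)^2 - 2*cos(c) + 1)/(cos(c)^2 + 2*cos(c) + 1)


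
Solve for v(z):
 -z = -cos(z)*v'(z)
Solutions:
 v(z) = C1 + Integral(z/cos(z), z)


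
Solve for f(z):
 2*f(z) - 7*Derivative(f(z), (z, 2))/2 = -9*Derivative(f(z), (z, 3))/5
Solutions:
 f(z) = C1*exp(z*(245*5^(2/3)/(108*sqrt(519) + 8921)^(1/3) + 5^(1/3)*(108*sqrt(519) + 8921)^(1/3) + 70)/108)*sin(sqrt(3)*5^(1/3)*z*(-(108*sqrt(519) + 8921)^(1/3) + 245*5^(1/3)/(108*sqrt(519) + 8921)^(1/3))/108) + C2*exp(z*(245*5^(2/3)/(108*sqrt(519) + 8921)^(1/3) + 5^(1/3)*(108*sqrt(519) + 8921)^(1/3) + 70)/108)*cos(sqrt(3)*5^(1/3)*z*(-(108*sqrt(519) + 8921)^(1/3) + 245*5^(1/3)/(108*sqrt(519) + 8921)^(1/3))/108) + C3*exp(z*(-5^(1/3)*(108*sqrt(519) + 8921)^(1/3) - 245*5^(2/3)/(108*sqrt(519) + 8921)^(1/3) + 35)/54)


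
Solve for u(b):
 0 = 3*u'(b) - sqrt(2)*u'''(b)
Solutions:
 u(b) = C1 + C2*exp(-2^(3/4)*sqrt(3)*b/2) + C3*exp(2^(3/4)*sqrt(3)*b/2)


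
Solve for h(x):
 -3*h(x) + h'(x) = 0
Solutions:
 h(x) = C1*exp(3*x)


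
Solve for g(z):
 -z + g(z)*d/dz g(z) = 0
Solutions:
 g(z) = -sqrt(C1 + z^2)
 g(z) = sqrt(C1 + z^2)


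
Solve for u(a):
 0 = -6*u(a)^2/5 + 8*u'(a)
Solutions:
 u(a) = -20/(C1 + 3*a)


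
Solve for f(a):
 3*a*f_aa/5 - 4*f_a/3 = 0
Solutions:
 f(a) = C1 + C2*a^(29/9)


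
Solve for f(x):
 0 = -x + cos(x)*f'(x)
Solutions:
 f(x) = C1 + Integral(x/cos(x), x)


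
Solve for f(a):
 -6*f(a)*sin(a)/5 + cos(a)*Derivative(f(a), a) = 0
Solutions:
 f(a) = C1/cos(a)^(6/5)


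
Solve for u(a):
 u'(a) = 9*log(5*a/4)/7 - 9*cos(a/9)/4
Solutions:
 u(a) = C1 + 9*a*log(a)/7 - 18*a*log(2)/7 - 9*a/7 + 9*a*log(5)/7 - 81*sin(a/9)/4


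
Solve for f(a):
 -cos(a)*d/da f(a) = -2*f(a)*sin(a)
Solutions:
 f(a) = C1/cos(a)^2


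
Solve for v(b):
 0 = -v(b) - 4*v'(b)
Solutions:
 v(b) = C1*exp(-b/4)


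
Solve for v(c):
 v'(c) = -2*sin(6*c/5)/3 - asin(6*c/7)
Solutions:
 v(c) = C1 - c*asin(6*c/7) - sqrt(49 - 36*c^2)/6 + 5*cos(6*c/5)/9


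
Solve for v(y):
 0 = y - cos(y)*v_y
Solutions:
 v(y) = C1 + Integral(y/cos(y), y)


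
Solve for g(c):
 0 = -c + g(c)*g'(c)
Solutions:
 g(c) = -sqrt(C1 + c^2)
 g(c) = sqrt(C1 + c^2)


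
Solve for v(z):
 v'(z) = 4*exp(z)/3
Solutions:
 v(z) = C1 + 4*exp(z)/3


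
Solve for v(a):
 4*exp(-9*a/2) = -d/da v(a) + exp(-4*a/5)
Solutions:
 v(a) = C1 + 8*exp(-9*a/2)/9 - 5*exp(-4*a/5)/4


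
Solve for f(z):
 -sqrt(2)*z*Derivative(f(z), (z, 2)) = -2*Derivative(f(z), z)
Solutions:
 f(z) = C1 + C2*z^(1 + sqrt(2))


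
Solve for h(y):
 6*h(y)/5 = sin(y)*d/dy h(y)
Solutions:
 h(y) = C1*(cos(y) - 1)^(3/5)/(cos(y) + 1)^(3/5)


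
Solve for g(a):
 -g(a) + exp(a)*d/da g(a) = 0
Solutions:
 g(a) = C1*exp(-exp(-a))


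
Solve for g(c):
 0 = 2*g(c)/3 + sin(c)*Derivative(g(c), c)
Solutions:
 g(c) = C1*(cos(c) + 1)^(1/3)/(cos(c) - 1)^(1/3)


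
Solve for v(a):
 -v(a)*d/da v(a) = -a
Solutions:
 v(a) = -sqrt(C1 + a^2)
 v(a) = sqrt(C1 + a^2)


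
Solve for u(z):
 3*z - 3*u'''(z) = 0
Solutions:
 u(z) = C1 + C2*z + C3*z^2 + z^4/24


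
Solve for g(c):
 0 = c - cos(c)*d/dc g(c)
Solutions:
 g(c) = C1 + Integral(c/cos(c), c)


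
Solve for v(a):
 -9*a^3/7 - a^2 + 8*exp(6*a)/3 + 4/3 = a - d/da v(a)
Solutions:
 v(a) = C1 + 9*a^4/28 + a^3/3 + a^2/2 - 4*a/3 - 4*exp(6*a)/9


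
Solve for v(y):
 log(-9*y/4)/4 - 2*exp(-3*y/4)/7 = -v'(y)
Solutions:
 v(y) = C1 - y*log(-y)/4 + y*(-2*log(3) + 1 + 2*log(2))/4 - 8*exp(-3*y/4)/21


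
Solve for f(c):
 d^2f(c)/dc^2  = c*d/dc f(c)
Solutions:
 f(c) = C1 + C2*erfi(sqrt(2)*c/2)


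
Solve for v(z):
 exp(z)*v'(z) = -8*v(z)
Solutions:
 v(z) = C1*exp(8*exp(-z))


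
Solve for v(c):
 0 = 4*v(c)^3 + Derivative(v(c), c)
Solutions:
 v(c) = -sqrt(2)*sqrt(-1/(C1 - 4*c))/2
 v(c) = sqrt(2)*sqrt(-1/(C1 - 4*c))/2


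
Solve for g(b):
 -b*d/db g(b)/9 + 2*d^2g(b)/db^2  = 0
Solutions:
 g(b) = C1 + C2*erfi(b/6)


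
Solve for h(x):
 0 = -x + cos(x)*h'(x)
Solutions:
 h(x) = C1 + Integral(x/cos(x), x)


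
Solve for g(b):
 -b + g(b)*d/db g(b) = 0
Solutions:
 g(b) = -sqrt(C1 + b^2)
 g(b) = sqrt(C1 + b^2)


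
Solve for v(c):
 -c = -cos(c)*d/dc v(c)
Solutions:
 v(c) = C1 + Integral(c/cos(c), c)


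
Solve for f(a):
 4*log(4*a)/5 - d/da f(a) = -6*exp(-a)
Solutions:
 f(a) = C1 + 4*a*log(a)/5 + 4*a*(-1 + 2*log(2))/5 - 6*exp(-a)


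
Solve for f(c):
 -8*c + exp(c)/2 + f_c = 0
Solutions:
 f(c) = C1 + 4*c^2 - exp(c)/2


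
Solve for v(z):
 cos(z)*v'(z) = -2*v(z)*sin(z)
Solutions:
 v(z) = C1*cos(z)^2


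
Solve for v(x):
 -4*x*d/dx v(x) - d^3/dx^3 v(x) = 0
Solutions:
 v(x) = C1 + Integral(C2*airyai(-2^(2/3)*x) + C3*airybi(-2^(2/3)*x), x)


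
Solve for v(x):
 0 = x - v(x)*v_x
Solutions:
 v(x) = -sqrt(C1 + x^2)
 v(x) = sqrt(C1 + x^2)


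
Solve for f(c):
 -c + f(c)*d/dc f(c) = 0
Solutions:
 f(c) = -sqrt(C1 + c^2)
 f(c) = sqrt(C1 + c^2)


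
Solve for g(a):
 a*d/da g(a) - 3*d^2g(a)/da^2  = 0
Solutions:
 g(a) = C1 + C2*erfi(sqrt(6)*a/6)


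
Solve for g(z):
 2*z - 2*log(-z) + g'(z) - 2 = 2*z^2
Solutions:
 g(z) = C1 + 2*z^3/3 - z^2 + 2*z*log(-z)


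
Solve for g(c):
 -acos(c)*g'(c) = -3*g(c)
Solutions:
 g(c) = C1*exp(3*Integral(1/acos(c), c))


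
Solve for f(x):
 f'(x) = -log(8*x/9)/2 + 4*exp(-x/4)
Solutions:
 f(x) = C1 - x*log(x)/2 + x*(-3*log(2)/2 + 1/2 + log(3)) - 16*exp(-x/4)


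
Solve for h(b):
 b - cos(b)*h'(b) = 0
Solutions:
 h(b) = C1 + Integral(b/cos(b), b)


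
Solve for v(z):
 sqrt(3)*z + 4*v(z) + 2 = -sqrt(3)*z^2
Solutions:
 v(z) = -sqrt(3)*z^2/4 - sqrt(3)*z/4 - 1/2


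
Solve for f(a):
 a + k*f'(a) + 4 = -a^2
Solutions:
 f(a) = C1 - a^3/(3*k) - a^2/(2*k) - 4*a/k


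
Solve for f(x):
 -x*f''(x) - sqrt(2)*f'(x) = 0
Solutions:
 f(x) = C1 + C2*x^(1 - sqrt(2))


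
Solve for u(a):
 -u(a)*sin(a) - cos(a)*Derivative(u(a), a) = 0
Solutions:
 u(a) = C1*cos(a)


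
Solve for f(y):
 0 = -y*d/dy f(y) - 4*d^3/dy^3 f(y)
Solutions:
 f(y) = C1 + Integral(C2*airyai(-2^(1/3)*y/2) + C3*airybi(-2^(1/3)*y/2), y)


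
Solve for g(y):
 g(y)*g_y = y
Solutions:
 g(y) = -sqrt(C1 + y^2)
 g(y) = sqrt(C1 + y^2)


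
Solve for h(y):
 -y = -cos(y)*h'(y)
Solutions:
 h(y) = C1 + Integral(y/cos(y), y)


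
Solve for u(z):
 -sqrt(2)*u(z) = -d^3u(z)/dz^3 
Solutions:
 u(z) = C3*exp(2^(1/6)*z) + (C1*sin(2^(1/6)*sqrt(3)*z/2) + C2*cos(2^(1/6)*sqrt(3)*z/2))*exp(-2^(1/6)*z/2)


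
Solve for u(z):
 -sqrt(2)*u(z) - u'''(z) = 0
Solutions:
 u(z) = C3*exp(-2^(1/6)*z) + (C1*sin(2^(1/6)*sqrt(3)*z/2) + C2*cos(2^(1/6)*sqrt(3)*z/2))*exp(2^(1/6)*z/2)


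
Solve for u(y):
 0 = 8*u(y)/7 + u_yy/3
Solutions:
 u(y) = C1*sin(2*sqrt(42)*y/7) + C2*cos(2*sqrt(42)*y/7)


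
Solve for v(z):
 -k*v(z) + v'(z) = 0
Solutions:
 v(z) = C1*exp(k*z)


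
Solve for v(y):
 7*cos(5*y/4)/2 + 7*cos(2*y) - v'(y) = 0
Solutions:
 v(y) = C1 + 14*sin(5*y/4)/5 + 7*sin(2*y)/2


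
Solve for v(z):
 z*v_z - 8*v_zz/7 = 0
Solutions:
 v(z) = C1 + C2*erfi(sqrt(7)*z/4)


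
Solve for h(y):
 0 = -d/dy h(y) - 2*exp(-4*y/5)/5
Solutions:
 h(y) = C1 + exp(-4*y/5)/2


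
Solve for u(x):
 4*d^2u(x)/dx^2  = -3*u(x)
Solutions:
 u(x) = C1*sin(sqrt(3)*x/2) + C2*cos(sqrt(3)*x/2)


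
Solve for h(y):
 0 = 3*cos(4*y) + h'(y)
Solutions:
 h(y) = C1 - 3*sin(4*y)/4


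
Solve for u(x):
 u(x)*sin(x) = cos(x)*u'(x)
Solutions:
 u(x) = C1/cos(x)


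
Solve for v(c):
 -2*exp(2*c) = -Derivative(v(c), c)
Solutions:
 v(c) = C1 + exp(2*c)


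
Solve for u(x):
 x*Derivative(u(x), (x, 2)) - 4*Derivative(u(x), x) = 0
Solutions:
 u(x) = C1 + C2*x^5


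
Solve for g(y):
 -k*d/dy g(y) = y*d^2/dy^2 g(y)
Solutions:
 g(y) = C1 + y^(1 - re(k))*(C2*sin(log(y)*Abs(im(k))) + C3*cos(log(y)*im(k)))


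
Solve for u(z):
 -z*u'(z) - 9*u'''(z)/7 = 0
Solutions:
 u(z) = C1 + Integral(C2*airyai(-21^(1/3)*z/3) + C3*airybi(-21^(1/3)*z/3), z)


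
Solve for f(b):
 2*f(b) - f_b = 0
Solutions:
 f(b) = C1*exp(2*b)


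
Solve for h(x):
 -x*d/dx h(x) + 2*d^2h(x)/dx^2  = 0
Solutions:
 h(x) = C1 + C2*erfi(x/2)


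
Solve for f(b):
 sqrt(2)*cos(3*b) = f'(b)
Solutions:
 f(b) = C1 + sqrt(2)*sin(3*b)/3


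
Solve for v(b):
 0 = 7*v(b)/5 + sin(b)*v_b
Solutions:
 v(b) = C1*(cos(b) + 1)^(7/10)/(cos(b) - 1)^(7/10)


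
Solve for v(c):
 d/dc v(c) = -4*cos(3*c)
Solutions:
 v(c) = C1 - 4*sin(3*c)/3


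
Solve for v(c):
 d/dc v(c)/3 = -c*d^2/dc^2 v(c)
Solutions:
 v(c) = C1 + C2*c^(2/3)


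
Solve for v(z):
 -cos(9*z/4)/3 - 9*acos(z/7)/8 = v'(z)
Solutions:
 v(z) = C1 - 9*z*acos(z/7)/8 + 9*sqrt(49 - z^2)/8 - 4*sin(9*z/4)/27


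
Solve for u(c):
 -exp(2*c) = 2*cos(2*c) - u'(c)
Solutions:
 u(c) = C1 + exp(2*c)/2 + sin(2*c)


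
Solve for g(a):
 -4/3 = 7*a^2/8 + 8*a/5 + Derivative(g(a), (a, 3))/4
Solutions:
 g(a) = C1 + C2*a + C3*a^2 - 7*a^5/120 - 4*a^4/15 - 8*a^3/9


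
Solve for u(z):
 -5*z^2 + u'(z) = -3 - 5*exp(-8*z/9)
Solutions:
 u(z) = C1 + 5*z^3/3 - 3*z + 45*exp(-8*z/9)/8


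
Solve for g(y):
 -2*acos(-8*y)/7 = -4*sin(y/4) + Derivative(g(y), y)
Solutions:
 g(y) = C1 - 2*y*acos(-8*y)/7 - sqrt(1 - 64*y^2)/28 - 16*cos(y/4)


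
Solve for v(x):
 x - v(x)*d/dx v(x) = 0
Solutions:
 v(x) = -sqrt(C1 + x^2)
 v(x) = sqrt(C1 + x^2)


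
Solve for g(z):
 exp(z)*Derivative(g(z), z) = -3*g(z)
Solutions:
 g(z) = C1*exp(3*exp(-z))


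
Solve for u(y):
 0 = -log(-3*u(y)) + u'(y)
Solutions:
 -Integral(1/(log(-_y) + log(3)), (_y, u(y))) = C1 - y


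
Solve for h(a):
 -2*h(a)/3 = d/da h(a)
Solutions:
 h(a) = C1*exp(-2*a/3)


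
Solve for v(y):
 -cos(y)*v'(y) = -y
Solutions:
 v(y) = C1 + Integral(y/cos(y), y)


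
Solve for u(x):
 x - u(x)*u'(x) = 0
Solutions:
 u(x) = -sqrt(C1 + x^2)
 u(x) = sqrt(C1 + x^2)


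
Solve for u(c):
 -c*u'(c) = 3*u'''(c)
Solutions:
 u(c) = C1 + Integral(C2*airyai(-3^(2/3)*c/3) + C3*airybi(-3^(2/3)*c/3), c)


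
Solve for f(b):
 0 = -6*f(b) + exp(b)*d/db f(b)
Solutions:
 f(b) = C1*exp(-6*exp(-b))


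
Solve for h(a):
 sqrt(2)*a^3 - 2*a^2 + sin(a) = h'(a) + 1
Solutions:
 h(a) = C1 + sqrt(2)*a^4/4 - 2*a^3/3 - a - cos(a)


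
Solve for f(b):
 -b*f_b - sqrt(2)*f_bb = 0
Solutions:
 f(b) = C1 + C2*erf(2^(1/4)*b/2)


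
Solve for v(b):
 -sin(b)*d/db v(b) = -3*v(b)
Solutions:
 v(b) = C1*(cos(b) - 1)^(3/2)/(cos(b) + 1)^(3/2)


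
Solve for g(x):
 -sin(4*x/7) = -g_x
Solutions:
 g(x) = C1 - 7*cos(4*x/7)/4


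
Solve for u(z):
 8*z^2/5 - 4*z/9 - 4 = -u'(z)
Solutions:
 u(z) = C1 - 8*z^3/15 + 2*z^2/9 + 4*z


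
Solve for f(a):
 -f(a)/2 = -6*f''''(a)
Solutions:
 f(a) = C1*exp(-sqrt(2)*3^(3/4)*a/6) + C2*exp(sqrt(2)*3^(3/4)*a/6) + C3*sin(sqrt(2)*3^(3/4)*a/6) + C4*cos(sqrt(2)*3^(3/4)*a/6)


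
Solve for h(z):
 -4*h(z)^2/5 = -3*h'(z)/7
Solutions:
 h(z) = -15/(C1 + 28*z)


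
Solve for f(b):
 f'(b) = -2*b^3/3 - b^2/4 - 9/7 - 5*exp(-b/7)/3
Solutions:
 f(b) = C1 - b^4/6 - b^3/12 - 9*b/7 + 35*exp(-b/7)/3


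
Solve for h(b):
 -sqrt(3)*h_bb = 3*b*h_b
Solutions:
 h(b) = C1 + C2*erf(sqrt(2)*3^(1/4)*b/2)


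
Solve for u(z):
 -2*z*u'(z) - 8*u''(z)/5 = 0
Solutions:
 u(z) = C1 + C2*erf(sqrt(10)*z/4)


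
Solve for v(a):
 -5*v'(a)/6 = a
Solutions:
 v(a) = C1 - 3*a^2/5


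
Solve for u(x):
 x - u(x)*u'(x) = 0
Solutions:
 u(x) = -sqrt(C1 + x^2)
 u(x) = sqrt(C1 + x^2)


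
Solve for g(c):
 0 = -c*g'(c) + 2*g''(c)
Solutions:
 g(c) = C1 + C2*erfi(c/2)


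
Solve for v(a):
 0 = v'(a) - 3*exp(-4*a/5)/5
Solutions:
 v(a) = C1 - 3*exp(-4*a/5)/4


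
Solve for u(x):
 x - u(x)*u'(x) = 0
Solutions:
 u(x) = -sqrt(C1 + x^2)
 u(x) = sqrt(C1 + x^2)


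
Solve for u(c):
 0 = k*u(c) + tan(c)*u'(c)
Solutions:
 u(c) = C1*exp(-k*log(sin(c)))


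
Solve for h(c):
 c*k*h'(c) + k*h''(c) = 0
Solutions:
 h(c) = C1 + C2*erf(sqrt(2)*c/2)


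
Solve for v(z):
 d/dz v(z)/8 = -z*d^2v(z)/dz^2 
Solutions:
 v(z) = C1 + C2*z^(7/8)


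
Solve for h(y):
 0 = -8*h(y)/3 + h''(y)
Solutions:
 h(y) = C1*exp(-2*sqrt(6)*y/3) + C2*exp(2*sqrt(6)*y/3)


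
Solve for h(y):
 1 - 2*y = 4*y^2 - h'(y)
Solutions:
 h(y) = C1 + 4*y^3/3 + y^2 - y


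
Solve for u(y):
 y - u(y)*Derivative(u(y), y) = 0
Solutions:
 u(y) = -sqrt(C1 + y^2)
 u(y) = sqrt(C1 + y^2)


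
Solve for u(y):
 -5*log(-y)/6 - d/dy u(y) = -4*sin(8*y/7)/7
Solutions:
 u(y) = C1 - 5*y*log(-y)/6 + 5*y/6 - cos(8*y/7)/2


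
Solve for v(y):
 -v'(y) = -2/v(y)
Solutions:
 v(y) = -sqrt(C1 + 4*y)
 v(y) = sqrt(C1 + 4*y)


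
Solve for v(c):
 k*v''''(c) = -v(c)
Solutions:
 v(c) = C1*exp(-c*(-1/k)^(1/4)) + C2*exp(c*(-1/k)^(1/4)) + C3*exp(-I*c*(-1/k)^(1/4)) + C4*exp(I*c*(-1/k)^(1/4))


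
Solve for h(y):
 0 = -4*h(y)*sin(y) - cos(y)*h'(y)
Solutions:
 h(y) = C1*cos(y)^4


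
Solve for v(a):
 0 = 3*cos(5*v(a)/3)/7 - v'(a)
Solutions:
 -3*a/7 - 3*log(sin(5*v(a)/3) - 1)/10 + 3*log(sin(5*v(a)/3) + 1)/10 = C1


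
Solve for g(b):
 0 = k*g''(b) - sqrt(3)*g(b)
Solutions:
 g(b) = C1*exp(-3^(1/4)*b*sqrt(1/k)) + C2*exp(3^(1/4)*b*sqrt(1/k))


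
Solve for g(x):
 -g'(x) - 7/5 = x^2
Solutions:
 g(x) = C1 - x^3/3 - 7*x/5


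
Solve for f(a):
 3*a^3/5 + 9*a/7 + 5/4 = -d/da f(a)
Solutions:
 f(a) = C1 - 3*a^4/20 - 9*a^2/14 - 5*a/4


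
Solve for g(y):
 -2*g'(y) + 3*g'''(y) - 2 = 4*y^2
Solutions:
 g(y) = C1 + C2*exp(-sqrt(6)*y/3) + C3*exp(sqrt(6)*y/3) - 2*y^3/3 - 7*y


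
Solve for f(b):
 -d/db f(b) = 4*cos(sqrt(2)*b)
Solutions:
 f(b) = C1 - 2*sqrt(2)*sin(sqrt(2)*b)


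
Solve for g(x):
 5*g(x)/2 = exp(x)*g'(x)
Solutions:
 g(x) = C1*exp(-5*exp(-x)/2)


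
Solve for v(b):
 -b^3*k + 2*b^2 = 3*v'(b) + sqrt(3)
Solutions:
 v(b) = C1 - b^4*k/12 + 2*b^3/9 - sqrt(3)*b/3


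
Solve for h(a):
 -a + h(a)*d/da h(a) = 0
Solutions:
 h(a) = -sqrt(C1 + a^2)
 h(a) = sqrt(C1 + a^2)


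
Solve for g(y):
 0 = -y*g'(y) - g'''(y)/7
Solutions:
 g(y) = C1 + Integral(C2*airyai(-7^(1/3)*y) + C3*airybi(-7^(1/3)*y), y)


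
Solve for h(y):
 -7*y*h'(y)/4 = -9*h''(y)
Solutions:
 h(y) = C1 + C2*erfi(sqrt(14)*y/12)


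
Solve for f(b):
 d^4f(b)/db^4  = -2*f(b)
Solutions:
 f(b) = (C1*sin(2^(3/4)*b/2) + C2*cos(2^(3/4)*b/2))*exp(-2^(3/4)*b/2) + (C3*sin(2^(3/4)*b/2) + C4*cos(2^(3/4)*b/2))*exp(2^(3/4)*b/2)


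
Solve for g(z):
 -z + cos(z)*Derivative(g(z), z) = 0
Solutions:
 g(z) = C1 + Integral(z/cos(z), z)


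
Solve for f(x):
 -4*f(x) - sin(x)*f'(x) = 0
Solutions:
 f(x) = C1*(cos(x)^2 + 2*cos(x) + 1)/(cos(x)^2 - 2*cos(x) + 1)


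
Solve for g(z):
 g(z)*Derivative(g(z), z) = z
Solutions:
 g(z) = -sqrt(C1 + z^2)
 g(z) = sqrt(C1 + z^2)


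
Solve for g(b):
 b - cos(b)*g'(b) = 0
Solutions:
 g(b) = C1 + Integral(b/cos(b), b)


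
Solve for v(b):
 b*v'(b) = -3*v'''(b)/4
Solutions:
 v(b) = C1 + Integral(C2*airyai(-6^(2/3)*b/3) + C3*airybi(-6^(2/3)*b/3), b)


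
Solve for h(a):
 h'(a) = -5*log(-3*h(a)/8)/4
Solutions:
 4*Integral(1/(log(-_y) - 3*log(2) + log(3)), (_y, h(a)))/5 = C1 - a


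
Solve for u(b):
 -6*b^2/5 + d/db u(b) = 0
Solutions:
 u(b) = C1 + 2*b^3/5


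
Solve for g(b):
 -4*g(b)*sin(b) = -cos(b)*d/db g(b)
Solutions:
 g(b) = C1/cos(b)^4


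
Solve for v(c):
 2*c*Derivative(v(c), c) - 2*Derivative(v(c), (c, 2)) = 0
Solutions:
 v(c) = C1 + C2*erfi(sqrt(2)*c/2)


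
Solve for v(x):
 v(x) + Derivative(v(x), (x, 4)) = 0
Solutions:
 v(x) = (C1*sin(sqrt(2)*x/2) + C2*cos(sqrt(2)*x/2))*exp(-sqrt(2)*x/2) + (C3*sin(sqrt(2)*x/2) + C4*cos(sqrt(2)*x/2))*exp(sqrt(2)*x/2)


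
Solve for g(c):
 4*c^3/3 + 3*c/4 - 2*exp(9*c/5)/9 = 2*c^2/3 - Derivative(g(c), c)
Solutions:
 g(c) = C1 - c^4/3 + 2*c^3/9 - 3*c^2/8 + 10*exp(9*c/5)/81


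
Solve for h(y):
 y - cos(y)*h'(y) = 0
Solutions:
 h(y) = C1 + Integral(y/cos(y), y)


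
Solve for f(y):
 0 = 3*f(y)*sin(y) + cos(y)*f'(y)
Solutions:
 f(y) = C1*cos(y)^3


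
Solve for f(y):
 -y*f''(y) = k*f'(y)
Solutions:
 f(y) = C1 + y^(1 - re(k))*(C2*sin(log(y)*Abs(im(k))) + C3*cos(log(y)*im(k)))


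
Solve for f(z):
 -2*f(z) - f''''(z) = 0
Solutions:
 f(z) = (C1*sin(2^(3/4)*z/2) + C2*cos(2^(3/4)*z/2))*exp(-2^(3/4)*z/2) + (C3*sin(2^(3/4)*z/2) + C4*cos(2^(3/4)*z/2))*exp(2^(3/4)*z/2)


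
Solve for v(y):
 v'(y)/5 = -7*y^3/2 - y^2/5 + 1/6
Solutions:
 v(y) = C1 - 35*y^4/8 - y^3/3 + 5*y/6


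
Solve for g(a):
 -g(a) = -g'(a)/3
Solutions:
 g(a) = C1*exp(3*a)


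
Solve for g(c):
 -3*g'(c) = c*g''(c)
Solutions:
 g(c) = C1 + C2/c^2


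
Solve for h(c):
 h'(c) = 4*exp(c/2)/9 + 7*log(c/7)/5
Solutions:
 h(c) = C1 + 7*c*log(c)/5 + 7*c*(-log(7) - 1)/5 + 8*exp(c/2)/9


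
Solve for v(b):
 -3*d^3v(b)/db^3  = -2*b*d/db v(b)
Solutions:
 v(b) = C1 + Integral(C2*airyai(2^(1/3)*3^(2/3)*b/3) + C3*airybi(2^(1/3)*3^(2/3)*b/3), b)


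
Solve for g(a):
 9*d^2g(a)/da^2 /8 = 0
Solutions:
 g(a) = C1 + C2*a


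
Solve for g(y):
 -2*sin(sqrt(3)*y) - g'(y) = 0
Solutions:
 g(y) = C1 + 2*sqrt(3)*cos(sqrt(3)*y)/3


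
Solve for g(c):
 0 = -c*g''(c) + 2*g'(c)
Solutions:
 g(c) = C1 + C2*c^3


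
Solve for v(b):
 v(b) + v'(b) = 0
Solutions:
 v(b) = C1*exp(-b)


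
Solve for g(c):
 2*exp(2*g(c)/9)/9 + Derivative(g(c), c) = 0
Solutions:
 g(c) = 9*log(-sqrt(-1/(C1 - 2*c))) - 9*log(2)/2 + 18*log(3)
 g(c) = 9*log(-1/(C1 - 2*c))/2 - 9*log(2)/2 + 18*log(3)


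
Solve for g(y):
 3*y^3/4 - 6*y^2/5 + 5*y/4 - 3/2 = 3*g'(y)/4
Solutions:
 g(y) = C1 + y^4/4 - 8*y^3/15 + 5*y^2/6 - 2*y


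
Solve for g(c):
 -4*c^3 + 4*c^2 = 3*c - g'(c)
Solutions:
 g(c) = C1 + c^4 - 4*c^3/3 + 3*c^2/2


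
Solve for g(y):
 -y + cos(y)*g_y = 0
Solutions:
 g(y) = C1 + Integral(y/cos(y), y)


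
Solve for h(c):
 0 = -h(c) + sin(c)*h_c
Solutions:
 h(c) = C1*sqrt(cos(c) - 1)/sqrt(cos(c) + 1)


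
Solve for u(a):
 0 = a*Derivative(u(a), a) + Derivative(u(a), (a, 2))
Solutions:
 u(a) = C1 + C2*erf(sqrt(2)*a/2)


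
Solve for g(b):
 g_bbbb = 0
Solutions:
 g(b) = C1 + C2*b + C3*b^2 + C4*b^3


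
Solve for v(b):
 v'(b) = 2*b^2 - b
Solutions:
 v(b) = C1 + 2*b^3/3 - b^2/2


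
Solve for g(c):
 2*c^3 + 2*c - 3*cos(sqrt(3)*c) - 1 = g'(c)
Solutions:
 g(c) = C1 + c^4/2 + c^2 - c - sqrt(3)*sin(sqrt(3)*c)


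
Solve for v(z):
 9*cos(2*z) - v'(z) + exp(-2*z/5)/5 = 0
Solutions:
 v(z) = C1 + 9*sin(2*z)/2 - exp(-2*z/5)/2


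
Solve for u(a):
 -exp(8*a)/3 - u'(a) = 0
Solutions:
 u(a) = C1 - exp(8*a)/24


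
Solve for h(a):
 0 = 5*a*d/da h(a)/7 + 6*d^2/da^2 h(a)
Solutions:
 h(a) = C1 + C2*erf(sqrt(105)*a/42)


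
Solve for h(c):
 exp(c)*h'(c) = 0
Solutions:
 h(c) = C1


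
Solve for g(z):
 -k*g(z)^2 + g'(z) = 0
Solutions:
 g(z) = -1/(C1 + k*z)


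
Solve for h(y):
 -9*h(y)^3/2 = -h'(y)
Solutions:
 h(y) = -sqrt(-1/(C1 + 9*y))
 h(y) = sqrt(-1/(C1 + 9*y))


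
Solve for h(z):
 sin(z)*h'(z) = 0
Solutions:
 h(z) = C1


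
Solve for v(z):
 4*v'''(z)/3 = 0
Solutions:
 v(z) = C1 + C2*z + C3*z^2


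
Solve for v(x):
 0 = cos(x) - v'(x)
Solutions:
 v(x) = C1 + sin(x)


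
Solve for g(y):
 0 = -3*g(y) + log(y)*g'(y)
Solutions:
 g(y) = C1*exp(3*li(y))


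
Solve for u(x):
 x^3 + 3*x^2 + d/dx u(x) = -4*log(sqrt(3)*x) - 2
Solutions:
 u(x) = C1 - x^4/4 - x^3 - 4*x*log(x) - x*log(9) + 2*x


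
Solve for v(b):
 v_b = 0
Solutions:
 v(b) = C1


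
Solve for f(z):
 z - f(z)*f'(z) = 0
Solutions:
 f(z) = -sqrt(C1 + z^2)
 f(z) = sqrt(C1 + z^2)


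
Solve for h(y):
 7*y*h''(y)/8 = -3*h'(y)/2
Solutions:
 h(y) = C1 + C2/y^(5/7)


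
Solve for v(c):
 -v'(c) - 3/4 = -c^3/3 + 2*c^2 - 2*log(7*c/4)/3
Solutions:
 v(c) = C1 + c^4/12 - 2*c^3/3 + 2*c*log(c)/3 - 17*c/12 - 2*c*log(2) + 2*c*log(14)/3


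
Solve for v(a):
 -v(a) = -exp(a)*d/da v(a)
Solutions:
 v(a) = C1*exp(-exp(-a))


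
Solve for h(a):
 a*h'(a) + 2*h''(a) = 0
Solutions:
 h(a) = C1 + C2*erf(a/2)


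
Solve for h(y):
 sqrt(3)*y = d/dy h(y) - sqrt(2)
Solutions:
 h(y) = C1 + sqrt(3)*y^2/2 + sqrt(2)*y


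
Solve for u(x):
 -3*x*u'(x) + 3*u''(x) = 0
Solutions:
 u(x) = C1 + C2*erfi(sqrt(2)*x/2)


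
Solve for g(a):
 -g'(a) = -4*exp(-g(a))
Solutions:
 g(a) = log(C1 + 4*a)


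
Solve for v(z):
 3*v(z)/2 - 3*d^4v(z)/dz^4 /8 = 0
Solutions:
 v(z) = C1*exp(-sqrt(2)*z) + C2*exp(sqrt(2)*z) + C3*sin(sqrt(2)*z) + C4*cos(sqrt(2)*z)


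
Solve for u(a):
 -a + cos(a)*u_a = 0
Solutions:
 u(a) = C1 + Integral(a/cos(a), a)


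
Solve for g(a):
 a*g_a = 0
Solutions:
 g(a) = C1


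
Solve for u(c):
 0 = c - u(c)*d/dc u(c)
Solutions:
 u(c) = -sqrt(C1 + c^2)
 u(c) = sqrt(C1 + c^2)


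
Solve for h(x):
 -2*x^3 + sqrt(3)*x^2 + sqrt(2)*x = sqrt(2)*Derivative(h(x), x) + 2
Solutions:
 h(x) = C1 - sqrt(2)*x^4/4 + sqrt(6)*x^3/6 + x^2/2 - sqrt(2)*x


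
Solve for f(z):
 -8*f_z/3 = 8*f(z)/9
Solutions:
 f(z) = C1*exp(-z/3)


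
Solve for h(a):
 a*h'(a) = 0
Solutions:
 h(a) = C1


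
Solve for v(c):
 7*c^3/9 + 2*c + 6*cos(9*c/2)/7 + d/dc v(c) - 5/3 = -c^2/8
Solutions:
 v(c) = C1 - 7*c^4/36 - c^3/24 - c^2 + 5*c/3 - 4*sin(9*c/2)/21


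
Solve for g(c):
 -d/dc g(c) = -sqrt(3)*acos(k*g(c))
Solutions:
 Integral(1/acos(_y*k), (_y, g(c))) = C1 + sqrt(3)*c


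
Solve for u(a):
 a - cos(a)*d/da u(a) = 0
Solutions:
 u(a) = C1 + Integral(a/cos(a), a)


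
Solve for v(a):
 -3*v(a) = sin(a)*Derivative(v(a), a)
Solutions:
 v(a) = C1*(cos(a) + 1)^(3/2)/(cos(a) - 1)^(3/2)


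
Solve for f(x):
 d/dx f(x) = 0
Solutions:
 f(x) = C1


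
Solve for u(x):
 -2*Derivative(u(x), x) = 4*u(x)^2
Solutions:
 u(x) = 1/(C1 + 2*x)


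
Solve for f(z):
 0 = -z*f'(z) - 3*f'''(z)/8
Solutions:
 f(z) = C1 + Integral(C2*airyai(-2*3^(2/3)*z/3) + C3*airybi(-2*3^(2/3)*z/3), z)


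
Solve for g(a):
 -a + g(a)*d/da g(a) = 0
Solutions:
 g(a) = -sqrt(C1 + a^2)
 g(a) = sqrt(C1 + a^2)


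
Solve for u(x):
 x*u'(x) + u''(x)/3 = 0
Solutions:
 u(x) = C1 + C2*erf(sqrt(6)*x/2)


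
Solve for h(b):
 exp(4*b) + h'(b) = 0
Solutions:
 h(b) = C1 - exp(4*b)/4


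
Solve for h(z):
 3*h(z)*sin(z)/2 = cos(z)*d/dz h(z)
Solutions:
 h(z) = C1/cos(z)^(3/2)


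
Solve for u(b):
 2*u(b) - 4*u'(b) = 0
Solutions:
 u(b) = C1*exp(b/2)


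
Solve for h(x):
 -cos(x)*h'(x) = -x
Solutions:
 h(x) = C1 + Integral(x/cos(x), x)


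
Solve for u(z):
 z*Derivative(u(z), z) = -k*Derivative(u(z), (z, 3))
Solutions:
 u(z) = C1 + Integral(C2*airyai(z*(-1/k)^(1/3)) + C3*airybi(z*(-1/k)^(1/3)), z)


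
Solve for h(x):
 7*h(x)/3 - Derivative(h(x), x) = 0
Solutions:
 h(x) = C1*exp(7*x/3)


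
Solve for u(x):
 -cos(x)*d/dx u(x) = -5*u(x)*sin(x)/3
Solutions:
 u(x) = C1/cos(x)^(5/3)


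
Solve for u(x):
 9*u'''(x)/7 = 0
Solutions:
 u(x) = C1 + C2*x + C3*x^2


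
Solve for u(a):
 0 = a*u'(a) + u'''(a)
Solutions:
 u(a) = C1 + Integral(C2*airyai(-a) + C3*airybi(-a), a)


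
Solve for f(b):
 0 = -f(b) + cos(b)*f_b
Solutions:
 f(b) = C1*sqrt(sin(b) + 1)/sqrt(sin(b) - 1)


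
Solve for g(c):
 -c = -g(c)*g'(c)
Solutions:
 g(c) = -sqrt(C1 + c^2)
 g(c) = sqrt(C1 + c^2)


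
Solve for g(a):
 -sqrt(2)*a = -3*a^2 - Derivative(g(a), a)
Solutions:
 g(a) = C1 - a^3 + sqrt(2)*a^2/2


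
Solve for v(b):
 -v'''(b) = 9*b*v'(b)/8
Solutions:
 v(b) = C1 + Integral(C2*airyai(-3^(2/3)*b/2) + C3*airybi(-3^(2/3)*b/2), b)


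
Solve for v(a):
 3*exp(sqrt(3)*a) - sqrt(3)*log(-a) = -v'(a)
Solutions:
 v(a) = C1 + sqrt(3)*a*log(-a) - sqrt(3)*a - sqrt(3)*exp(sqrt(3)*a)


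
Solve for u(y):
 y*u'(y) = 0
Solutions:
 u(y) = C1


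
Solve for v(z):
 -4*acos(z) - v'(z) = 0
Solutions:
 v(z) = C1 - 4*z*acos(z) + 4*sqrt(1 - z^2)


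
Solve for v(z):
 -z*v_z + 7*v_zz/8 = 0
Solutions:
 v(z) = C1 + C2*erfi(2*sqrt(7)*z/7)


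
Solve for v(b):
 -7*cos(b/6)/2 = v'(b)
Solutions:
 v(b) = C1 - 21*sin(b/6)


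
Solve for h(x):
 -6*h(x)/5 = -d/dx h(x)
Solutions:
 h(x) = C1*exp(6*x/5)


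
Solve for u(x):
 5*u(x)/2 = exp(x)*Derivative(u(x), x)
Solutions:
 u(x) = C1*exp(-5*exp(-x)/2)


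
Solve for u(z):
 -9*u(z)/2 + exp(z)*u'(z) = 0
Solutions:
 u(z) = C1*exp(-9*exp(-z)/2)


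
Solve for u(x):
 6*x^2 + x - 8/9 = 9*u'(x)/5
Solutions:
 u(x) = C1 + 10*x^3/9 + 5*x^2/18 - 40*x/81


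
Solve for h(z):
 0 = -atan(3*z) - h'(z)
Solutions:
 h(z) = C1 - z*atan(3*z) + log(9*z^2 + 1)/6


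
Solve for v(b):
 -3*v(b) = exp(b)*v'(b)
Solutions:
 v(b) = C1*exp(3*exp(-b))


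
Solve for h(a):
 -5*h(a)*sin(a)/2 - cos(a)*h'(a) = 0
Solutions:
 h(a) = C1*cos(a)^(5/2)


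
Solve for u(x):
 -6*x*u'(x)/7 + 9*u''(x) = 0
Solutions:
 u(x) = C1 + C2*erfi(sqrt(21)*x/21)


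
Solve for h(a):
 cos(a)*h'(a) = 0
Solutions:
 h(a) = C1


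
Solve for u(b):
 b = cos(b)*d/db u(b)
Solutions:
 u(b) = C1 + Integral(b/cos(b), b)


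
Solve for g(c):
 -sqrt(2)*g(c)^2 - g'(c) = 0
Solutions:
 g(c) = 1/(C1 + sqrt(2)*c)


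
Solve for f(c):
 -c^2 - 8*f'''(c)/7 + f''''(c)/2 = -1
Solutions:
 f(c) = C1 + C2*c + C3*c^2 + C4*exp(16*c/7) - 7*c^5/480 - 49*c^4/1536 + 553*c^3/6144


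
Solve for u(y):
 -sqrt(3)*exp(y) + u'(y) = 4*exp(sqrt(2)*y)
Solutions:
 u(y) = C1 + sqrt(3)*exp(y) + 2*sqrt(2)*exp(sqrt(2)*y)


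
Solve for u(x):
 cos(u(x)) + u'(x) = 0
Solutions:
 u(x) = pi - asin((C1 + exp(2*x))/(C1 - exp(2*x)))
 u(x) = asin((C1 + exp(2*x))/(C1 - exp(2*x)))


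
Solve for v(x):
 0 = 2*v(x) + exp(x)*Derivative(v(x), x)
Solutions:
 v(x) = C1*exp(2*exp(-x))


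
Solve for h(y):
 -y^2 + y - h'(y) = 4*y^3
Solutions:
 h(y) = C1 - y^4 - y^3/3 + y^2/2


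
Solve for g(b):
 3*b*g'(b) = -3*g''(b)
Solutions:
 g(b) = C1 + C2*erf(sqrt(2)*b/2)


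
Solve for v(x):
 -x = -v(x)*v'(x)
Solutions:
 v(x) = -sqrt(C1 + x^2)
 v(x) = sqrt(C1 + x^2)


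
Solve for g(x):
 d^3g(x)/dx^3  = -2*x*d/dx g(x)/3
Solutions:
 g(x) = C1 + Integral(C2*airyai(-2^(1/3)*3^(2/3)*x/3) + C3*airybi(-2^(1/3)*3^(2/3)*x/3), x)


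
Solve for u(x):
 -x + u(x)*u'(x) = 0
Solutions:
 u(x) = -sqrt(C1 + x^2)
 u(x) = sqrt(C1 + x^2)


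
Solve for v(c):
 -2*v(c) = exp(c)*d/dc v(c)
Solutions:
 v(c) = C1*exp(2*exp(-c))


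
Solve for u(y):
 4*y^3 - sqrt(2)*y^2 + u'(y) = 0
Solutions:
 u(y) = C1 - y^4 + sqrt(2)*y^3/3


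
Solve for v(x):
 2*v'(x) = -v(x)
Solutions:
 v(x) = C1*exp(-x/2)


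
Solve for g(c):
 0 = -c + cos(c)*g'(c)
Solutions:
 g(c) = C1 + Integral(c/cos(c), c)


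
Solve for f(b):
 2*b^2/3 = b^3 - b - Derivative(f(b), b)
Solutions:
 f(b) = C1 + b^4/4 - 2*b^3/9 - b^2/2


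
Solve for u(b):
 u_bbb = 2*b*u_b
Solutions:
 u(b) = C1 + Integral(C2*airyai(2^(1/3)*b) + C3*airybi(2^(1/3)*b), b)


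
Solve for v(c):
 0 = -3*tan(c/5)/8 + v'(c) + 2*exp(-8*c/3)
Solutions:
 v(c) = C1 + 15*log(tan(c/5)^2 + 1)/16 + 3*exp(-8*c/3)/4


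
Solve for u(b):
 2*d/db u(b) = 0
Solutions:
 u(b) = C1


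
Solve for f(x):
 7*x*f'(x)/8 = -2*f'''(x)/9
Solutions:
 f(x) = C1 + Integral(C2*airyai(-2^(2/3)*63^(1/3)*x/4) + C3*airybi(-2^(2/3)*63^(1/3)*x/4), x)


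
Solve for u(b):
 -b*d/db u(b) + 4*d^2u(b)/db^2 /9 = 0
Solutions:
 u(b) = C1 + C2*erfi(3*sqrt(2)*b/4)


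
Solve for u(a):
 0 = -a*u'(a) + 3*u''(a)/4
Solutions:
 u(a) = C1 + C2*erfi(sqrt(6)*a/3)


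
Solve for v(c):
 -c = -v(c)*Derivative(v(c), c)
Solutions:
 v(c) = -sqrt(C1 + c^2)
 v(c) = sqrt(C1 + c^2)


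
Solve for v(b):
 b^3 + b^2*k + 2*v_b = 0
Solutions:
 v(b) = C1 - b^4/8 - b^3*k/6


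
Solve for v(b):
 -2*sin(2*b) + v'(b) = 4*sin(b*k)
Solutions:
 v(b) = C1 - cos(2*b) - 4*cos(b*k)/k


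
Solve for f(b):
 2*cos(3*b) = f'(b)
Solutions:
 f(b) = C1 + 2*sin(3*b)/3


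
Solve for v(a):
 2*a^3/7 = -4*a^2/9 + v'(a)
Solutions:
 v(a) = C1 + a^4/14 + 4*a^3/27


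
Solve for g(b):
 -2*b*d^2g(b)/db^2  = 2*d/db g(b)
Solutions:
 g(b) = C1 + C2*log(b)


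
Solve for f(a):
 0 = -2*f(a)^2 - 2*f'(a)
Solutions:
 f(a) = 1/(C1 + a)


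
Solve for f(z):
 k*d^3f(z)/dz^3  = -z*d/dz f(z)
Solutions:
 f(z) = C1 + Integral(C2*airyai(z*(-1/k)^(1/3)) + C3*airybi(z*(-1/k)^(1/3)), z)


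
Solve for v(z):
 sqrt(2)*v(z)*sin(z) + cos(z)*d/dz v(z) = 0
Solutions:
 v(z) = C1*cos(z)^(sqrt(2))


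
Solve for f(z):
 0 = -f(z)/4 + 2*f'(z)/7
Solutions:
 f(z) = C1*exp(7*z/8)


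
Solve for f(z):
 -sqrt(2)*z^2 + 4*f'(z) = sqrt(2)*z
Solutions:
 f(z) = C1 + sqrt(2)*z^3/12 + sqrt(2)*z^2/8


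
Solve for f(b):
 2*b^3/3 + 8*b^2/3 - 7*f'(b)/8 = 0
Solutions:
 f(b) = C1 + 4*b^4/21 + 64*b^3/63


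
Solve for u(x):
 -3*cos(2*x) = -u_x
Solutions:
 u(x) = C1 + 3*sin(2*x)/2


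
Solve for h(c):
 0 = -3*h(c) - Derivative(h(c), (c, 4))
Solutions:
 h(c) = (C1*sin(sqrt(2)*3^(1/4)*c/2) + C2*cos(sqrt(2)*3^(1/4)*c/2))*exp(-sqrt(2)*3^(1/4)*c/2) + (C3*sin(sqrt(2)*3^(1/4)*c/2) + C4*cos(sqrt(2)*3^(1/4)*c/2))*exp(sqrt(2)*3^(1/4)*c/2)


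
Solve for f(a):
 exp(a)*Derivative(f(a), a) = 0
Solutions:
 f(a) = C1


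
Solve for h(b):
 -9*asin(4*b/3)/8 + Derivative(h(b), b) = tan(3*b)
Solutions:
 h(b) = C1 + 9*b*asin(4*b/3)/8 + 9*sqrt(9 - 16*b^2)/32 - log(cos(3*b))/3


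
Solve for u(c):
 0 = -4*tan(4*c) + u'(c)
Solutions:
 u(c) = C1 - log(cos(4*c))


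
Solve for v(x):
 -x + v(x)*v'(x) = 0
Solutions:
 v(x) = -sqrt(C1 + x^2)
 v(x) = sqrt(C1 + x^2)


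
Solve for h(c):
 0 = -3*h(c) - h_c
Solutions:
 h(c) = C1*exp(-3*c)


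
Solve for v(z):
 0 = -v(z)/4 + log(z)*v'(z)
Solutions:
 v(z) = C1*exp(li(z)/4)


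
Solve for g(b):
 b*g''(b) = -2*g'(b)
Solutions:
 g(b) = C1 + C2/b


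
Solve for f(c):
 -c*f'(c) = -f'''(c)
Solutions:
 f(c) = C1 + Integral(C2*airyai(c) + C3*airybi(c), c)


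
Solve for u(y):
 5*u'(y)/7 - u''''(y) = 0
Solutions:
 u(y) = C1 + C4*exp(5^(1/3)*7^(2/3)*y/7) + (C2*sin(sqrt(3)*5^(1/3)*7^(2/3)*y/14) + C3*cos(sqrt(3)*5^(1/3)*7^(2/3)*y/14))*exp(-5^(1/3)*7^(2/3)*y/14)


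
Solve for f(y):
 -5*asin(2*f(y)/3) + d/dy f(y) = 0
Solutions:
 Integral(1/asin(2*_y/3), (_y, f(y))) = C1 + 5*y


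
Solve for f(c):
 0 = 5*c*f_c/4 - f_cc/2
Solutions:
 f(c) = C1 + C2*erfi(sqrt(5)*c/2)


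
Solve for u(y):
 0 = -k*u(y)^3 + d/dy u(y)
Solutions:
 u(y) = -sqrt(2)*sqrt(-1/(C1 + k*y))/2
 u(y) = sqrt(2)*sqrt(-1/(C1 + k*y))/2


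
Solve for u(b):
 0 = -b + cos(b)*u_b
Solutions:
 u(b) = C1 + Integral(b/cos(b), b)


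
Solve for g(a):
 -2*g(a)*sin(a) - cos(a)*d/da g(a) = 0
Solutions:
 g(a) = C1*cos(a)^2


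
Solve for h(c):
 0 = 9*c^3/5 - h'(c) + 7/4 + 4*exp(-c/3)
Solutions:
 h(c) = C1 + 9*c^4/20 + 7*c/4 - 12*exp(-c/3)


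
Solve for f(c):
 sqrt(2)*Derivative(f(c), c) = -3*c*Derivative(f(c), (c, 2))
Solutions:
 f(c) = C1 + C2*c^(1 - sqrt(2)/3)


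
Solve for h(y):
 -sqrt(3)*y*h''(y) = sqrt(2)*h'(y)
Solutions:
 h(y) = C1 + C2*y^(1 - sqrt(6)/3)


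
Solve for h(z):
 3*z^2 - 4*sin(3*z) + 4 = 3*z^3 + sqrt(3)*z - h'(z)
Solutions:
 h(z) = C1 + 3*z^4/4 - z^3 + sqrt(3)*z^2/2 - 4*z - 4*cos(3*z)/3


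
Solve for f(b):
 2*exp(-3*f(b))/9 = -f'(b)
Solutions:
 f(b) = log(C1 - 2*b/3)/3
 f(b) = log((-1 - sqrt(3)*I)*(C1 - 2*b/3)^(1/3)/2)
 f(b) = log((-1 + sqrt(3)*I)*(C1 - 2*b/3)^(1/3)/2)


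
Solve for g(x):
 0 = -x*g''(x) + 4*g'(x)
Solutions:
 g(x) = C1 + C2*x^5


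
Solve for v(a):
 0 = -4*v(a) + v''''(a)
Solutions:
 v(a) = C1*exp(-sqrt(2)*a) + C2*exp(sqrt(2)*a) + C3*sin(sqrt(2)*a) + C4*cos(sqrt(2)*a)


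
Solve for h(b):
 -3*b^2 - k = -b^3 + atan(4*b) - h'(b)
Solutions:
 h(b) = C1 - b^4/4 + b^3 + b*k + b*atan(4*b) - log(16*b^2 + 1)/8


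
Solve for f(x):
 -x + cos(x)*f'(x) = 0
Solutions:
 f(x) = C1 + Integral(x/cos(x), x)


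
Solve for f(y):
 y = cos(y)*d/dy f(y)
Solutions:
 f(y) = C1 + Integral(y/cos(y), y)


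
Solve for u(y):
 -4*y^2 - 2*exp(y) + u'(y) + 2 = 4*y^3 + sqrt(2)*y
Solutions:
 u(y) = C1 + y^4 + 4*y^3/3 + sqrt(2)*y^2/2 - 2*y + 2*exp(y)


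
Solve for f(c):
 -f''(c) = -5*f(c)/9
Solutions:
 f(c) = C1*exp(-sqrt(5)*c/3) + C2*exp(sqrt(5)*c/3)


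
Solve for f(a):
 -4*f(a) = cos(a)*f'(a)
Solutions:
 f(a) = C1*(sin(a)^2 - 2*sin(a) + 1)/(sin(a)^2 + 2*sin(a) + 1)


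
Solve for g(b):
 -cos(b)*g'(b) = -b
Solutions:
 g(b) = C1 + Integral(b/cos(b), b)


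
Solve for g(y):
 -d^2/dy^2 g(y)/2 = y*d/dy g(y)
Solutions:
 g(y) = C1 + C2*erf(y)


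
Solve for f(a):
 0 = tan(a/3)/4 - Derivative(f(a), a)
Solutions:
 f(a) = C1 - 3*log(cos(a/3))/4


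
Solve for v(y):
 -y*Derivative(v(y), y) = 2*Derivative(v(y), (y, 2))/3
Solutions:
 v(y) = C1 + C2*erf(sqrt(3)*y/2)


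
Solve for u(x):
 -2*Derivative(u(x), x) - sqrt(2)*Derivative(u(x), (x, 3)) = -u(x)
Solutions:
 u(x) = C1*exp(-x*(-4*2^(1/6)*3^(2/3)/(9*sqrt(2) + sqrt(6)*sqrt(16*sqrt(2) + 27))^(1/3) + 6^(1/3)*(9*sqrt(2) + sqrt(6)*sqrt(16*sqrt(2) + 27))^(1/3))/12)*sin(x*(6^(1/6)/(9*sqrt(2) + sqrt(6)*sqrt(16*sqrt(2) + 27))^(1/3) + 2^(1/3)*3^(5/6)*(9*sqrt(2) + sqrt(6)*sqrt(16*sqrt(2) + 27))^(1/3)/12)) + C2*exp(-x*(-4*2^(1/6)*3^(2/3)/(9*sqrt(2) + sqrt(6)*sqrt(16*sqrt(2) + 27))^(1/3) + 6^(1/3)*(9*sqrt(2) + sqrt(6)*sqrt(16*sqrt(2) + 27))^(1/3))/12)*cos(x*(6^(1/6)/(9*sqrt(2) + sqrt(6)*sqrt(16*sqrt(2) + 27))^(1/3) + 2^(1/3)*3^(5/6)*(9*sqrt(2) + sqrt(6)*sqrt(16*sqrt(2) + 27))^(1/3)/12)) + C3*exp(x*(-4*2^(1/6)*3^(2/3)/(9*sqrt(2) + sqrt(6)*sqrt(16*sqrt(2) + 27))^(1/3) + 6^(1/3)*(9*sqrt(2) + sqrt(6)*sqrt(16*sqrt(2) + 27))^(1/3))/6)


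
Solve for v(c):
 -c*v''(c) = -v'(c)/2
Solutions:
 v(c) = C1 + C2*c^(3/2)


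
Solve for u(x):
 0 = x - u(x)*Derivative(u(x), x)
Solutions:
 u(x) = -sqrt(C1 + x^2)
 u(x) = sqrt(C1 + x^2)


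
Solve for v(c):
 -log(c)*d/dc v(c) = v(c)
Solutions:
 v(c) = C1*exp(-li(c))


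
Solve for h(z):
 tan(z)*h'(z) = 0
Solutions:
 h(z) = C1


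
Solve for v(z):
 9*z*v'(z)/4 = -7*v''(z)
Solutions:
 v(z) = C1 + C2*erf(3*sqrt(14)*z/28)


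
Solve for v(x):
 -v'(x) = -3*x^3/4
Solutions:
 v(x) = C1 + 3*x^4/16


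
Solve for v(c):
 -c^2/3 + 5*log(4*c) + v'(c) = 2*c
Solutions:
 v(c) = C1 + c^3/9 + c^2 - 5*c*log(c) - c*log(1024) + 5*c


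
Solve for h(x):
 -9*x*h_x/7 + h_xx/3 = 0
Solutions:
 h(x) = C1 + C2*erfi(3*sqrt(42)*x/14)


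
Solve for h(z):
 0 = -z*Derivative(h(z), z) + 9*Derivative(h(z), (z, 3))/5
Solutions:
 h(z) = C1 + Integral(C2*airyai(15^(1/3)*z/3) + C3*airybi(15^(1/3)*z/3), z)


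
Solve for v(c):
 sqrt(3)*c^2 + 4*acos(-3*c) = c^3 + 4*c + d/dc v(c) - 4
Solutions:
 v(c) = C1 - c^4/4 + sqrt(3)*c^3/3 - 2*c^2 + 4*c*acos(-3*c) + 4*c + 4*sqrt(1 - 9*c^2)/3


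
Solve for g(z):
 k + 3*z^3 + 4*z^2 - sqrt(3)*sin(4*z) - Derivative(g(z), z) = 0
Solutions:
 g(z) = C1 + k*z + 3*z^4/4 + 4*z^3/3 + sqrt(3)*cos(4*z)/4


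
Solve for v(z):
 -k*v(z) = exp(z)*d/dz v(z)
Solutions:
 v(z) = C1*exp(k*exp(-z))


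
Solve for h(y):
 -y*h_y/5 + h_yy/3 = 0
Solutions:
 h(y) = C1 + C2*erfi(sqrt(30)*y/10)


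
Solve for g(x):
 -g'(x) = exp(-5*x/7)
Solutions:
 g(x) = C1 + 7*exp(-5*x/7)/5


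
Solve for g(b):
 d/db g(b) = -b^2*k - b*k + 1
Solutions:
 g(b) = C1 - b^3*k/3 - b^2*k/2 + b


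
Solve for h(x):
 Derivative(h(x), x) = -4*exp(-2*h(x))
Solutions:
 h(x) = log(-sqrt(C1 - 8*x))
 h(x) = log(C1 - 8*x)/2


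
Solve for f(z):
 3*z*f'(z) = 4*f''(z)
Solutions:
 f(z) = C1 + C2*erfi(sqrt(6)*z/4)


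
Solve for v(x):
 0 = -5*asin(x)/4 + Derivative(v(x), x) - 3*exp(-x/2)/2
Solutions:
 v(x) = C1 + 5*x*asin(x)/4 + 5*sqrt(1 - x^2)/4 - 3*exp(-x/2)


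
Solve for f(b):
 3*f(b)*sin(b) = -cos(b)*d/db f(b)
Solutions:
 f(b) = C1*cos(b)^3


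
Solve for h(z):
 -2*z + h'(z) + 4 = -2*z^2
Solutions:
 h(z) = C1 - 2*z^3/3 + z^2 - 4*z


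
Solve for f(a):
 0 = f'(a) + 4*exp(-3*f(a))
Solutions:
 f(a) = log(C1 - 12*a)/3
 f(a) = log((-3^(1/3) - 3^(5/6)*I)*(C1 - 4*a)^(1/3)/2)
 f(a) = log((-3^(1/3) + 3^(5/6)*I)*(C1 - 4*a)^(1/3)/2)


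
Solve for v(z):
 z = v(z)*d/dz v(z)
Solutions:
 v(z) = -sqrt(C1 + z^2)
 v(z) = sqrt(C1 + z^2)


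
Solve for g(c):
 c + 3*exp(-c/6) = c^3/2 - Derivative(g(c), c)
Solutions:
 g(c) = C1 + c^4/8 - c^2/2 + 18*exp(-c/6)


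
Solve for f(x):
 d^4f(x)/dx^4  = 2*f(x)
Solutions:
 f(x) = C1*exp(-2^(1/4)*x) + C2*exp(2^(1/4)*x) + C3*sin(2^(1/4)*x) + C4*cos(2^(1/4)*x)


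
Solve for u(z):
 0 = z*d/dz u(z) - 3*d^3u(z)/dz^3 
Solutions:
 u(z) = C1 + Integral(C2*airyai(3^(2/3)*z/3) + C3*airybi(3^(2/3)*z/3), z)


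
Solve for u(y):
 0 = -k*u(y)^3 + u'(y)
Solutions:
 u(y) = -sqrt(2)*sqrt(-1/(C1 + k*y))/2
 u(y) = sqrt(2)*sqrt(-1/(C1 + k*y))/2


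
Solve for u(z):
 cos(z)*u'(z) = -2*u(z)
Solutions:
 u(z) = C1*(sin(z) - 1)/(sin(z) + 1)


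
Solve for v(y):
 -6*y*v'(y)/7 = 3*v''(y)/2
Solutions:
 v(y) = C1 + C2*erf(sqrt(14)*y/7)


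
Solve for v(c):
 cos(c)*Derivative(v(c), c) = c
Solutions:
 v(c) = C1 + Integral(c/cos(c), c)


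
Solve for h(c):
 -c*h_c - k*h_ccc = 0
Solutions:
 h(c) = C1 + Integral(C2*airyai(c*(-1/k)^(1/3)) + C3*airybi(c*(-1/k)^(1/3)), c)
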